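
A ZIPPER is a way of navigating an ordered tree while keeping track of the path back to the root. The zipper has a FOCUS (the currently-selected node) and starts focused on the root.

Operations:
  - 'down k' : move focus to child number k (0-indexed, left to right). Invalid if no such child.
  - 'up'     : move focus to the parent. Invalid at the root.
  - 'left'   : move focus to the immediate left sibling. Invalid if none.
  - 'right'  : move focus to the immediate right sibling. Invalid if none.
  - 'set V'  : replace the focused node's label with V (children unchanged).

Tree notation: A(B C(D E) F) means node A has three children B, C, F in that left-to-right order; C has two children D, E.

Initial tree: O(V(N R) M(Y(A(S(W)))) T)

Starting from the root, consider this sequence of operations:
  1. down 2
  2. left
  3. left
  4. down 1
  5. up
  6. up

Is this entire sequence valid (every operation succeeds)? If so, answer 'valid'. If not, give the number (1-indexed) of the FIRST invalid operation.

Answer: valid

Derivation:
Step 1 (down 2): focus=T path=2 depth=1 children=[] left=['V', 'M'] right=[] parent=O
Step 2 (left): focus=M path=1 depth=1 children=['Y'] left=['V'] right=['T'] parent=O
Step 3 (left): focus=V path=0 depth=1 children=['N', 'R'] left=[] right=['M', 'T'] parent=O
Step 4 (down 1): focus=R path=0/1 depth=2 children=[] left=['N'] right=[] parent=V
Step 5 (up): focus=V path=0 depth=1 children=['N', 'R'] left=[] right=['M', 'T'] parent=O
Step 6 (up): focus=O path=root depth=0 children=['V', 'M', 'T'] (at root)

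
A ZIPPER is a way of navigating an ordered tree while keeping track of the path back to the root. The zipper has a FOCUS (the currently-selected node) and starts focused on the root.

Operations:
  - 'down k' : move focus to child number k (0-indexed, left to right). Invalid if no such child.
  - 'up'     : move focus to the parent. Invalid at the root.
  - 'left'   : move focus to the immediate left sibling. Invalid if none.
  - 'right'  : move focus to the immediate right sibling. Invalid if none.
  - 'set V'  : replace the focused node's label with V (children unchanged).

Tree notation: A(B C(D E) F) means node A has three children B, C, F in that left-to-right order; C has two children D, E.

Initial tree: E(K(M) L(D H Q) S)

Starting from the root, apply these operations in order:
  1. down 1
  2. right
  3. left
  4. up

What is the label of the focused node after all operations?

Answer: E

Derivation:
Step 1 (down 1): focus=L path=1 depth=1 children=['D', 'H', 'Q'] left=['K'] right=['S'] parent=E
Step 2 (right): focus=S path=2 depth=1 children=[] left=['K', 'L'] right=[] parent=E
Step 3 (left): focus=L path=1 depth=1 children=['D', 'H', 'Q'] left=['K'] right=['S'] parent=E
Step 4 (up): focus=E path=root depth=0 children=['K', 'L', 'S'] (at root)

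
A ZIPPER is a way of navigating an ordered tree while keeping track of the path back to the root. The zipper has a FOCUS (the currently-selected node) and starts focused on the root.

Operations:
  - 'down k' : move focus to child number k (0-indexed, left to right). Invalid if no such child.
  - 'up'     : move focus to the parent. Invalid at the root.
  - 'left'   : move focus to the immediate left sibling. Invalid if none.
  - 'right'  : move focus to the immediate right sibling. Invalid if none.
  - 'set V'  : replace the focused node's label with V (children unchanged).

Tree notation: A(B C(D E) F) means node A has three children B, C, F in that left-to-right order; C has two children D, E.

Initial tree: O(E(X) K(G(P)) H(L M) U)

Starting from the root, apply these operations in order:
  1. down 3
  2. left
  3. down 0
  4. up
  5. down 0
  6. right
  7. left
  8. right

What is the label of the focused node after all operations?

Step 1 (down 3): focus=U path=3 depth=1 children=[] left=['E', 'K', 'H'] right=[] parent=O
Step 2 (left): focus=H path=2 depth=1 children=['L', 'M'] left=['E', 'K'] right=['U'] parent=O
Step 3 (down 0): focus=L path=2/0 depth=2 children=[] left=[] right=['M'] parent=H
Step 4 (up): focus=H path=2 depth=1 children=['L', 'M'] left=['E', 'K'] right=['U'] parent=O
Step 5 (down 0): focus=L path=2/0 depth=2 children=[] left=[] right=['M'] parent=H
Step 6 (right): focus=M path=2/1 depth=2 children=[] left=['L'] right=[] parent=H
Step 7 (left): focus=L path=2/0 depth=2 children=[] left=[] right=['M'] parent=H
Step 8 (right): focus=M path=2/1 depth=2 children=[] left=['L'] right=[] parent=H

Answer: M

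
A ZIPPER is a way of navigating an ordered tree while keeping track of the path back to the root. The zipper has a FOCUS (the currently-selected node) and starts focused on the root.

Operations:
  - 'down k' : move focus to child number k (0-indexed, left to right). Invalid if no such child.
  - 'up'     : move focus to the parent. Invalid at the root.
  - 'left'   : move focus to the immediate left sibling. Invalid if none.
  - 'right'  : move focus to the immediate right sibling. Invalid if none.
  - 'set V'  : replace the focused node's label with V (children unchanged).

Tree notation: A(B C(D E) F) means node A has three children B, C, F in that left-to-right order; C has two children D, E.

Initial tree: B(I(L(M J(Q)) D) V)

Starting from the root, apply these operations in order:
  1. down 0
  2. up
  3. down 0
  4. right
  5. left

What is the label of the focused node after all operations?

Step 1 (down 0): focus=I path=0 depth=1 children=['L', 'D'] left=[] right=['V'] parent=B
Step 2 (up): focus=B path=root depth=0 children=['I', 'V'] (at root)
Step 3 (down 0): focus=I path=0 depth=1 children=['L', 'D'] left=[] right=['V'] parent=B
Step 4 (right): focus=V path=1 depth=1 children=[] left=['I'] right=[] parent=B
Step 5 (left): focus=I path=0 depth=1 children=['L', 'D'] left=[] right=['V'] parent=B

Answer: I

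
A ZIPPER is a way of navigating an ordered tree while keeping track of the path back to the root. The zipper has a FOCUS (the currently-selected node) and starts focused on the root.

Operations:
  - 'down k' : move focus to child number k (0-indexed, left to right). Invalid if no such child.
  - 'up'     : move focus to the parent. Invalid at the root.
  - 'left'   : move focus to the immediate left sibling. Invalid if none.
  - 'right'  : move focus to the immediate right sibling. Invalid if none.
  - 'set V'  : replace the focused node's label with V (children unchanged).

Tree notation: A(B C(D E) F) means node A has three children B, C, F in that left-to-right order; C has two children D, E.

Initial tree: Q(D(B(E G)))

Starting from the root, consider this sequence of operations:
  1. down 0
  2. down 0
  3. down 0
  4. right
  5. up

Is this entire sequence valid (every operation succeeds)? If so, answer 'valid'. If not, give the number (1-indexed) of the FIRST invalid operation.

Step 1 (down 0): focus=D path=0 depth=1 children=['B'] left=[] right=[] parent=Q
Step 2 (down 0): focus=B path=0/0 depth=2 children=['E', 'G'] left=[] right=[] parent=D
Step 3 (down 0): focus=E path=0/0/0 depth=3 children=[] left=[] right=['G'] parent=B
Step 4 (right): focus=G path=0/0/1 depth=3 children=[] left=['E'] right=[] parent=B
Step 5 (up): focus=B path=0/0 depth=2 children=['E', 'G'] left=[] right=[] parent=D

Answer: valid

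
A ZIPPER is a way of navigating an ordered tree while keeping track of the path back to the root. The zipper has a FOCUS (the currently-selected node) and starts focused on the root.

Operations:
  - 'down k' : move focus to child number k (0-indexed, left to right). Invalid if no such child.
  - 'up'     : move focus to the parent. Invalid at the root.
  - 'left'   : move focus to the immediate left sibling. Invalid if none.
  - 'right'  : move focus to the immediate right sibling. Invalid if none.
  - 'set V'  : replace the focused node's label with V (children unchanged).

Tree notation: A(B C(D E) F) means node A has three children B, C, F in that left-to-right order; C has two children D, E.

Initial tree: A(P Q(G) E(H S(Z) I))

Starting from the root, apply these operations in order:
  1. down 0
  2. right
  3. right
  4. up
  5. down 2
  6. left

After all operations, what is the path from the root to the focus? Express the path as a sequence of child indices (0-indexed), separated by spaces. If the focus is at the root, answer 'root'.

Answer: 1

Derivation:
Step 1 (down 0): focus=P path=0 depth=1 children=[] left=[] right=['Q', 'E'] parent=A
Step 2 (right): focus=Q path=1 depth=1 children=['G'] left=['P'] right=['E'] parent=A
Step 3 (right): focus=E path=2 depth=1 children=['H', 'S', 'I'] left=['P', 'Q'] right=[] parent=A
Step 4 (up): focus=A path=root depth=0 children=['P', 'Q', 'E'] (at root)
Step 5 (down 2): focus=E path=2 depth=1 children=['H', 'S', 'I'] left=['P', 'Q'] right=[] parent=A
Step 6 (left): focus=Q path=1 depth=1 children=['G'] left=['P'] right=['E'] parent=A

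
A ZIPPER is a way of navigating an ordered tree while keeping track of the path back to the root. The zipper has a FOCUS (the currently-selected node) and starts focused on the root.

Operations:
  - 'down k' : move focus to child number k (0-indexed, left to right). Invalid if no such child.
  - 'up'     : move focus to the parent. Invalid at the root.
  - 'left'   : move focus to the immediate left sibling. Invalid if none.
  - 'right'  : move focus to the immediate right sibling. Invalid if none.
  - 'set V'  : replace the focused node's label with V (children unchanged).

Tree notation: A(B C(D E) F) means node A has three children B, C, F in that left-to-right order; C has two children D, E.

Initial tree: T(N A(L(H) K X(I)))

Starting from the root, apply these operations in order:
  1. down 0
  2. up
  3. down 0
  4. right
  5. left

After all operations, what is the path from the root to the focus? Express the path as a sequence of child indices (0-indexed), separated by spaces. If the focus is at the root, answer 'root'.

Answer: 0

Derivation:
Step 1 (down 0): focus=N path=0 depth=1 children=[] left=[] right=['A'] parent=T
Step 2 (up): focus=T path=root depth=0 children=['N', 'A'] (at root)
Step 3 (down 0): focus=N path=0 depth=1 children=[] left=[] right=['A'] parent=T
Step 4 (right): focus=A path=1 depth=1 children=['L', 'K', 'X'] left=['N'] right=[] parent=T
Step 5 (left): focus=N path=0 depth=1 children=[] left=[] right=['A'] parent=T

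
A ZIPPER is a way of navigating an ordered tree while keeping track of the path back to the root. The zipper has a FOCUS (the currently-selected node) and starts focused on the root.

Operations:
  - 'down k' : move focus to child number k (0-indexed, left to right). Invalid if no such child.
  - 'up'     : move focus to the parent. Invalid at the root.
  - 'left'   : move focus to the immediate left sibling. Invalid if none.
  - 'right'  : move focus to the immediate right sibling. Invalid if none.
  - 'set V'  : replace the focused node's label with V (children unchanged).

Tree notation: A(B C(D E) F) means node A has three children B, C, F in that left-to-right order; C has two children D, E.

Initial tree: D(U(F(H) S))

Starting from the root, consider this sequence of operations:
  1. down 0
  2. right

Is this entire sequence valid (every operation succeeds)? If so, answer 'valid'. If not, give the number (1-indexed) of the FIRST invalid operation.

Step 1 (down 0): focus=U path=0 depth=1 children=['F', 'S'] left=[] right=[] parent=D
Step 2 (right): INVALID

Answer: 2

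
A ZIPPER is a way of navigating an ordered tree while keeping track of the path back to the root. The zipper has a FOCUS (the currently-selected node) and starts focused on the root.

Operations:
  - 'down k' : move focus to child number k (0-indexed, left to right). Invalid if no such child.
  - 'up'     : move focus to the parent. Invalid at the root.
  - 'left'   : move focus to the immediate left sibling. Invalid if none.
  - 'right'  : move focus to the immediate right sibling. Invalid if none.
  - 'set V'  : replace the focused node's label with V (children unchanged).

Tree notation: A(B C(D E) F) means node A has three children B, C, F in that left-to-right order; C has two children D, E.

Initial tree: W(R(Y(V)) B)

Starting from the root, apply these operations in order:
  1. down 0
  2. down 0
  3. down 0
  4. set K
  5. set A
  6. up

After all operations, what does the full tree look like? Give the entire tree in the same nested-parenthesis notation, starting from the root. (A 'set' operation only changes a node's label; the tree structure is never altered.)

Step 1 (down 0): focus=R path=0 depth=1 children=['Y'] left=[] right=['B'] parent=W
Step 2 (down 0): focus=Y path=0/0 depth=2 children=['V'] left=[] right=[] parent=R
Step 3 (down 0): focus=V path=0/0/0 depth=3 children=[] left=[] right=[] parent=Y
Step 4 (set K): focus=K path=0/0/0 depth=3 children=[] left=[] right=[] parent=Y
Step 5 (set A): focus=A path=0/0/0 depth=3 children=[] left=[] right=[] parent=Y
Step 6 (up): focus=Y path=0/0 depth=2 children=['A'] left=[] right=[] parent=R

Answer: W(R(Y(A)) B)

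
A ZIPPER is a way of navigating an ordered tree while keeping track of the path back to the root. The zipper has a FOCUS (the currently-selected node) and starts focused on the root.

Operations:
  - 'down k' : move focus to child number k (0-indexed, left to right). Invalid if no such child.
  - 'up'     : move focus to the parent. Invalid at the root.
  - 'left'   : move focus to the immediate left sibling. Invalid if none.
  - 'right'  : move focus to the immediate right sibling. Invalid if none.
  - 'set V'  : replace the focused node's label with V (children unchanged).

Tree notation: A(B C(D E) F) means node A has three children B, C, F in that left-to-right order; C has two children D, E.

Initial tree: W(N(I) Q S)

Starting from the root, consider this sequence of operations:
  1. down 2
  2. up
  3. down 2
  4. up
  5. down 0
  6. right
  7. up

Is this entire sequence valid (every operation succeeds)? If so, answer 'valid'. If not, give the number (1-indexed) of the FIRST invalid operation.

Answer: valid

Derivation:
Step 1 (down 2): focus=S path=2 depth=1 children=[] left=['N', 'Q'] right=[] parent=W
Step 2 (up): focus=W path=root depth=0 children=['N', 'Q', 'S'] (at root)
Step 3 (down 2): focus=S path=2 depth=1 children=[] left=['N', 'Q'] right=[] parent=W
Step 4 (up): focus=W path=root depth=0 children=['N', 'Q', 'S'] (at root)
Step 5 (down 0): focus=N path=0 depth=1 children=['I'] left=[] right=['Q', 'S'] parent=W
Step 6 (right): focus=Q path=1 depth=1 children=[] left=['N'] right=['S'] parent=W
Step 7 (up): focus=W path=root depth=0 children=['N', 'Q', 'S'] (at root)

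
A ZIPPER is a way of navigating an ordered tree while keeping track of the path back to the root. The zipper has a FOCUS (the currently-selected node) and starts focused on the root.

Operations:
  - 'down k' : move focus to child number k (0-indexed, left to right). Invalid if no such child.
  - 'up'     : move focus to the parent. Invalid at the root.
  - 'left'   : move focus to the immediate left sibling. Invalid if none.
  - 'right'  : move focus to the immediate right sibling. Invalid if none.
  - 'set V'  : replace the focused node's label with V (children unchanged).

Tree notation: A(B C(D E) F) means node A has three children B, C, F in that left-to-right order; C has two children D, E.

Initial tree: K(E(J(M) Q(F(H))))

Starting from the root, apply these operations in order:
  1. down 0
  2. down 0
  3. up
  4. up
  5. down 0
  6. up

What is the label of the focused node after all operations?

Answer: K

Derivation:
Step 1 (down 0): focus=E path=0 depth=1 children=['J', 'Q'] left=[] right=[] parent=K
Step 2 (down 0): focus=J path=0/0 depth=2 children=['M'] left=[] right=['Q'] parent=E
Step 3 (up): focus=E path=0 depth=1 children=['J', 'Q'] left=[] right=[] parent=K
Step 4 (up): focus=K path=root depth=0 children=['E'] (at root)
Step 5 (down 0): focus=E path=0 depth=1 children=['J', 'Q'] left=[] right=[] parent=K
Step 6 (up): focus=K path=root depth=0 children=['E'] (at root)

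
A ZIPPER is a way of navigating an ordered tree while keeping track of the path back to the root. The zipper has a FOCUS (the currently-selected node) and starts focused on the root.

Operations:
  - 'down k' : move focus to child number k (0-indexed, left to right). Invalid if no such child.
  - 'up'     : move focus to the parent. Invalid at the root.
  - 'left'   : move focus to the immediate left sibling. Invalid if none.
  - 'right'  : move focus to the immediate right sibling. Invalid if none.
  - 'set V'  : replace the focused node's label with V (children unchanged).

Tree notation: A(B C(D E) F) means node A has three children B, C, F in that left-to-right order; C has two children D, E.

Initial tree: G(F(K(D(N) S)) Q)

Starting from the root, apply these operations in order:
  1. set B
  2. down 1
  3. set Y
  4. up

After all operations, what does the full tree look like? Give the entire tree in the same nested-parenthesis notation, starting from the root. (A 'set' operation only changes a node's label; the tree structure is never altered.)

Step 1 (set B): focus=B path=root depth=0 children=['F', 'Q'] (at root)
Step 2 (down 1): focus=Q path=1 depth=1 children=[] left=['F'] right=[] parent=B
Step 3 (set Y): focus=Y path=1 depth=1 children=[] left=['F'] right=[] parent=B
Step 4 (up): focus=B path=root depth=0 children=['F', 'Y'] (at root)

Answer: B(F(K(D(N) S)) Y)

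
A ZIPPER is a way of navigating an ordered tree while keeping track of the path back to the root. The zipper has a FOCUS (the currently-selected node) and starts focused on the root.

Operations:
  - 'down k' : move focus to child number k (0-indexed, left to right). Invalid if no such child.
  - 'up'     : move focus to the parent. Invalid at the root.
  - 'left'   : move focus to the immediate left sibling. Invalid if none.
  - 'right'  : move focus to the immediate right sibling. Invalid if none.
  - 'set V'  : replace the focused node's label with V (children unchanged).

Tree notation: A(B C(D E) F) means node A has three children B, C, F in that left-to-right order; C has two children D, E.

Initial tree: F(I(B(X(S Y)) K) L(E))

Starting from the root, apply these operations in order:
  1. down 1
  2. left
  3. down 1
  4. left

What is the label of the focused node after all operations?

Step 1 (down 1): focus=L path=1 depth=1 children=['E'] left=['I'] right=[] parent=F
Step 2 (left): focus=I path=0 depth=1 children=['B', 'K'] left=[] right=['L'] parent=F
Step 3 (down 1): focus=K path=0/1 depth=2 children=[] left=['B'] right=[] parent=I
Step 4 (left): focus=B path=0/0 depth=2 children=['X'] left=[] right=['K'] parent=I

Answer: B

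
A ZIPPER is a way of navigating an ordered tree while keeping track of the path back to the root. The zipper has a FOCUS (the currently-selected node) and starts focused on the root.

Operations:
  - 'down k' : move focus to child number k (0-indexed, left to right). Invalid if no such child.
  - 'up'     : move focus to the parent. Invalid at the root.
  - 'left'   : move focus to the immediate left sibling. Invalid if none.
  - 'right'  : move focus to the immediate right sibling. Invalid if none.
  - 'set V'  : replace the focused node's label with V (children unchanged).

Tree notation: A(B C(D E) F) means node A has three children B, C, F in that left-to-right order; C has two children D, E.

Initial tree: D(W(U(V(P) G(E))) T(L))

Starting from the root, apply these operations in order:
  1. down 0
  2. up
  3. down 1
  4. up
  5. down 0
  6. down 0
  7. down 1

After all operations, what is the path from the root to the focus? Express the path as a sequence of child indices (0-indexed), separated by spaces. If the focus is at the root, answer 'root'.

Answer: 0 0 1

Derivation:
Step 1 (down 0): focus=W path=0 depth=1 children=['U'] left=[] right=['T'] parent=D
Step 2 (up): focus=D path=root depth=0 children=['W', 'T'] (at root)
Step 3 (down 1): focus=T path=1 depth=1 children=['L'] left=['W'] right=[] parent=D
Step 4 (up): focus=D path=root depth=0 children=['W', 'T'] (at root)
Step 5 (down 0): focus=W path=0 depth=1 children=['U'] left=[] right=['T'] parent=D
Step 6 (down 0): focus=U path=0/0 depth=2 children=['V', 'G'] left=[] right=[] parent=W
Step 7 (down 1): focus=G path=0/0/1 depth=3 children=['E'] left=['V'] right=[] parent=U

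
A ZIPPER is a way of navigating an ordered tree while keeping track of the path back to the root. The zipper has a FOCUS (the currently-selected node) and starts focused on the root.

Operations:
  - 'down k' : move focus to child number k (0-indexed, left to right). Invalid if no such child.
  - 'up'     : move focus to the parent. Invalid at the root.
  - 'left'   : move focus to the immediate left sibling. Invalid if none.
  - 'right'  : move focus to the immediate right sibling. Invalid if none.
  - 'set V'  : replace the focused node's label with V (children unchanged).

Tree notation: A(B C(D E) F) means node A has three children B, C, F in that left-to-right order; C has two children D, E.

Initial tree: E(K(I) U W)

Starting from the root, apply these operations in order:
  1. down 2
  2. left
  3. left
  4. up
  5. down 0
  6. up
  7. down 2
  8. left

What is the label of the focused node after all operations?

Step 1 (down 2): focus=W path=2 depth=1 children=[] left=['K', 'U'] right=[] parent=E
Step 2 (left): focus=U path=1 depth=1 children=[] left=['K'] right=['W'] parent=E
Step 3 (left): focus=K path=0 depth=1 children=['I'] left=[] right=['U', 'W'] parent=E
Step 4 (up): focus=E path=root depth=0 children=['K', 'U', 'W'] (at root)
Step 5 (down 0): focus=K path=0 depth=1 children=['I'] left=[] right=['U', 'W'] parent=E
Step 6 (up): focus=E path=root depth=0 children=['K', 'U', 'W'] (at root)
Step 7 (down 2): focus=W path=2 depth=1 children=[] left=['K', 'U'] right=[] parent=E
Step 8 (left): focus=U path=1 depth=1 children=[] left=['K'] right=['W'] parent=E

Answer: U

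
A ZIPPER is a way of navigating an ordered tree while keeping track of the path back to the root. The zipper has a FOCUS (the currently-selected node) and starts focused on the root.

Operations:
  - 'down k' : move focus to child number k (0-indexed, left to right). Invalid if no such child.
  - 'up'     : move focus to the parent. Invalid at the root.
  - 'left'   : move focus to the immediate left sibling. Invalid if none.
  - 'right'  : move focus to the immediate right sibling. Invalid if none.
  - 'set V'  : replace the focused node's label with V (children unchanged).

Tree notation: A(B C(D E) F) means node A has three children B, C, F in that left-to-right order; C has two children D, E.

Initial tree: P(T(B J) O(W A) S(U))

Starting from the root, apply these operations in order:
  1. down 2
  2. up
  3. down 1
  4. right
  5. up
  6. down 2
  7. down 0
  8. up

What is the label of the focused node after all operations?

Step 1 (down 2): focus=S path=2 depth=1 children=['U'] left=['T', 'O'] right=[] parent=P
Step 2 (up): focus=P path=root depth=0 children=['T', 'O', 'S'] (at root)
Step 3 (down 1): focus=O path=1 depth=1 children=['W', 'A'] left=['T'] right=['S'] parent=P
Step 4 (right): focus=S path=2 depth=1 children=['U'] left=['T', 'O'] right=[] parent=P
Step 5 (up): focus=P path=root depth=0 children=['T', 'O', 'S'] (at root)
Step 6 (down 2): focus=S path=2 depth=1 children=['U'] left=['T', 'O'] right=[] parent=P
Step 7 (down 0): focus=U path=2/0 depth=2 children=[] left=[] right=[] parent=S
Step 8 (up): focus=S path=2 depth=1 children=['U'] left=['T', 'O'] right=[] parent=P

Answer: S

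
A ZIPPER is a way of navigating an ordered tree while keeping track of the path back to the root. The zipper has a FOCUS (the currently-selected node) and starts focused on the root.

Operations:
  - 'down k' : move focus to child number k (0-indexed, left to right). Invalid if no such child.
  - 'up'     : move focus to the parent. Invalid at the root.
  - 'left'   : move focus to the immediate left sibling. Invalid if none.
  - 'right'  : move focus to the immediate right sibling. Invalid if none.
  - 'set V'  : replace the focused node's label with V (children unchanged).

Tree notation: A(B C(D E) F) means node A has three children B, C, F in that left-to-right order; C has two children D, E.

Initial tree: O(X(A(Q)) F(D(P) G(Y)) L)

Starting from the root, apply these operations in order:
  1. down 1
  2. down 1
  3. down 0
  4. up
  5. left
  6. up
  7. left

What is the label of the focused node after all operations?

Step 1 (down 1): focus=F path=1 depth=1 children=['D', 'G'] left=['X'] right=['L'] parent=O
Step 2 (down 1): focus=G path=1/1 depth=2 children=['Y'] left=['D'] right=[] parent=F
Step 3 (down 0): focus=Y path=1/1/0 depth=3 children=[] left=[] right=[] parent=G
Step 4 (up): focus=G path=1/1 depth=2 children=['Y'] left=['D'] right=[] parent=F
Step 5 (left): focus=D path=1/0 depth=2 children=['P'] left=[] right=['G'] parent=F
Step 6 (up): focus=F path=1 depth=1 children=['D', 'G'] left=['X'] right=['L'] parent=O
Step 7 (left): focus=X path=0 depth=1 children=['A'] left=[] right=['F', 'L'] parent=O

Answer: X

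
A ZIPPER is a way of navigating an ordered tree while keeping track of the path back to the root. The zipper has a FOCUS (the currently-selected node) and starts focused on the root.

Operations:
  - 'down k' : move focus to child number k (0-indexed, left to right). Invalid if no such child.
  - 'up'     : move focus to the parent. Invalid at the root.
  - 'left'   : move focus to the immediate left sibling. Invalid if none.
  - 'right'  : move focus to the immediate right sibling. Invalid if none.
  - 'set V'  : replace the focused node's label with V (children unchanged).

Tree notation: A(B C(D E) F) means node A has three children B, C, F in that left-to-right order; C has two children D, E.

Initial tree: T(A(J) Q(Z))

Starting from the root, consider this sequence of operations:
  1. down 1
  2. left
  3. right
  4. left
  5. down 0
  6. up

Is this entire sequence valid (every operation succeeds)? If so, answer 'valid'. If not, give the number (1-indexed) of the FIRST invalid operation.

Answer: valid

Derivation:
Step 1 (down 1): focus=Q path=1 depth=1 children=['Z'] left=['A'] right=[] parent=T
Step 2 (left): focus=A path=0 depth=1 children=['J'] left=[] right=['Q'] parent=T
Step 3 (right): focus=Q path=1 depth=1 children=['Z'] left=['A'] right=[] parent=T
Step 4 (left): focus=A path=0 depth=1 children=['J'] left=[] right=['Q'] parent=T
Step 5 (down 0): focus=J path=0/0 depth=2 children=[] left=[] right=[] parent=A
Step 6 (up): focus=A path=0 depth=1 children=['J'] left=[] right=['Q'] parent=T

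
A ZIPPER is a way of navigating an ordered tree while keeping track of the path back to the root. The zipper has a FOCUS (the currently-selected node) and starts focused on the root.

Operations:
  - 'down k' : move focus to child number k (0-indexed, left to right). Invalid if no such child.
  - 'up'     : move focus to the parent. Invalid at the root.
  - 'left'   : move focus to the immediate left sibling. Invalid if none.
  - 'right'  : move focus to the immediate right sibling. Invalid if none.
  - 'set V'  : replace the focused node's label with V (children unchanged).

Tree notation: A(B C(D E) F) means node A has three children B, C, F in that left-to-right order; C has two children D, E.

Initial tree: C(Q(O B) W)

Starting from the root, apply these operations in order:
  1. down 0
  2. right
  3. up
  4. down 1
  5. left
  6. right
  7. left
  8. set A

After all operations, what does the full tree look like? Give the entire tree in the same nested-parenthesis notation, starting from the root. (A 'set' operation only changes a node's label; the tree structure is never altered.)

Step 1 (down 0): focus=Q path=0 depth=1 children=['O', 'B'] left=[] right=['W'] parent=C
Step 2 (right): focus=W path=1 depth=1 children=[] left=['Q'] right=[] parent=C
Step 3 (up): focus=C path=root depth=0 children=['Q', 'W'] (at root)
Step 4 (down 1): focus=W path=1 depth=1 children=[] left=['Q'] right=[] parent=C
Step 5 (left): focus=Q path=0 depth=1 children=['O', 'B'] left=[] right=['W'] parent=C
Step 6 (right): focus=W path=1 depth=1 children=[] left=['Q'] right=[] parent=C
Step 7 (left): focus=Q path=0 depth=1 children=['O', 'B'] left=[] right=['W'] parent=C
Step 8 (set A): focus=A path=0 depth=1 children=['O', 'B'] left=[] right=['W'] parent=C

Answer: C(A(O B) W)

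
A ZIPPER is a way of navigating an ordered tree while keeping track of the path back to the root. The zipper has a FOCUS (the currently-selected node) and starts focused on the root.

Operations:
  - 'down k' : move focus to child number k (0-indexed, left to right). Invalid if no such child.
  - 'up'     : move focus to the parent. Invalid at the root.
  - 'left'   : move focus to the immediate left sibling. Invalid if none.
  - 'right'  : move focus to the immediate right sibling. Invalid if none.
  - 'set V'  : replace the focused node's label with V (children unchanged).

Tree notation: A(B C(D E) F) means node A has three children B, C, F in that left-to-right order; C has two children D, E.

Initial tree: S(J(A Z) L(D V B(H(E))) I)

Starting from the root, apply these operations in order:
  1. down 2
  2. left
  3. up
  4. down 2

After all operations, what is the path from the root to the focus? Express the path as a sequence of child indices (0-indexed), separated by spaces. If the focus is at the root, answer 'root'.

Answer: 2

Derivation:
Step 1 (down 2): focus=I path=2 depth=1 children=[] left=['J', 'L'] right=[] parent=S
Step 2 (left): focus=L path=1 depth=1 children=['D', 'V', 'B'] left=['J'] right=['I'] parent=S
Step 3 (up): focus=S path=root depth=0 children=['J', 'L', 'I'] (at root)
Step 4 (down 2): focus=I path=2 depth=1 children=[] left=['J', 'L'] right=[] parent=S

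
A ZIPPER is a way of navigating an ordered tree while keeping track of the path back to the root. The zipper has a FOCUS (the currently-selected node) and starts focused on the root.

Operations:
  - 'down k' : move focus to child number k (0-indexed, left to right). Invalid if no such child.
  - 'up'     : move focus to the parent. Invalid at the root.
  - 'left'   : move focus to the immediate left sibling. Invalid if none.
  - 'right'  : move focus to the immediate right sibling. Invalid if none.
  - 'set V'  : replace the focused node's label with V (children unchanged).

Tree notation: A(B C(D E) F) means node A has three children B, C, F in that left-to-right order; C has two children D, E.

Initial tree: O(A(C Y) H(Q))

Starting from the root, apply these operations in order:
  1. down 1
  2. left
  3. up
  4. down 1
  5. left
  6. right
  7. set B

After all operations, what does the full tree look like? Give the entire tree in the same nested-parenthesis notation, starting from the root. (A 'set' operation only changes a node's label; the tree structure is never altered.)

Answer: O(A(C Y) B(Q))

Derivation:
Step 1 (down 1): focus=H path=1 depth=1 children=['Q'] left=['A'] right=[] parent=O
Step 2 (left): focus=A path=0 depth=1 children=['C', 'Y'] left=[] right=['H'] parent=O
Step 3 (up): focus=O path=root depth=0 children=['A', 'H'] (at root)
Step 4 (down 1): focus=H path=1 depth=1 children=['Q'] left=['A'] right=[] parent=O
Step 5 (left): focus=A path=0 depth=1 children=['C', 'Y'] left=[] right=['H'] parent=O
Step 6 (right): focus=H path=1 depth=1 children=['Q'] left=['A'] right=[] parent=O
Step 7 (set B): focus=B path=1 depth=1 children=['Q'] left=['A'] right=[] parent=O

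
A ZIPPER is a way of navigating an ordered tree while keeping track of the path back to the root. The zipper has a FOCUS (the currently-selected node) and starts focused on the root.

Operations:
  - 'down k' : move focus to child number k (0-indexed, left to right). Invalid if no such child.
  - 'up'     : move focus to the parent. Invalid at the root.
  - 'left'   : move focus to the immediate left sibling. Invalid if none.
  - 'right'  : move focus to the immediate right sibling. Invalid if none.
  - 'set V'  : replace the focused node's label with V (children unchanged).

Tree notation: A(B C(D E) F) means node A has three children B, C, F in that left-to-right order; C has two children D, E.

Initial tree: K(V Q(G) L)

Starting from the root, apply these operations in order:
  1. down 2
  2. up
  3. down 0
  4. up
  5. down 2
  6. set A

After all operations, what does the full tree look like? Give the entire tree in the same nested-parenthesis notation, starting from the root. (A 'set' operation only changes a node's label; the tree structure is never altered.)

Step 1 (down 2): focus=L path=2 depth=1 children=[] left=['V', 'Q'] right=[] parent=K
Step 2 (up): focus=K path=root depth=0 children=['V', 'Q', 'L'] (at root)
Step 3 (down 0): focus=V path=0 depth=1 children=[] left=[] right=['Q', 'L'] parent=K
Step 4 (up): focus=K path=root depth=0 children=['V', 'Q', 'L'] (at root)
Step 5 (down 2): focus=L path=2 depth=1 children=[] left=['V', 'Q'] right=[] parent=K
Step 6 (set A): focus=A path=2 depth=1 children=[] left=['V', 'Q'] right=[] parent=K

Answer: K(V Q(G) A)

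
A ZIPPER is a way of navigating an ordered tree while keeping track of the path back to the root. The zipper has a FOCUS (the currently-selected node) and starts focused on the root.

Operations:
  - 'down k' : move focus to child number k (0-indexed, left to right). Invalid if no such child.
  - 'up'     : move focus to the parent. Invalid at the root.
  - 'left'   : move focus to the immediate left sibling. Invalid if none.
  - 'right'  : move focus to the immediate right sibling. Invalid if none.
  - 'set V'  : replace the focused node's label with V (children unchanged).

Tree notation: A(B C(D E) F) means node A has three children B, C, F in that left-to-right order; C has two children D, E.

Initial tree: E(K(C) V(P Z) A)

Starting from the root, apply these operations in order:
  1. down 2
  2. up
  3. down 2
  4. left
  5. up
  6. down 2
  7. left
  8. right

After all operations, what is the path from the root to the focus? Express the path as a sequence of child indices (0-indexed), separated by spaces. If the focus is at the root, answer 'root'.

Answer: 2

Derivation:
Step 1 (down 2): focus=A path=2 depth=1 children=[] left=['K', 'V'] right=[] parent=E
Step 2 (up): focus=E path=root depth=0 children=['K', 'V', 'A'] (at root)
Step 3 (down 2): focus=A path=2 depth=1 children=[] left=['K', 'V'] right=[] parent=E
Step 4 (left): focus=V path=1 depth=1 children=['P', 'Z'] left=['K'] right=['A'] parent=E
Step 5 (up): focus=E path=root depth=0 children=['K', 'V', 'A'] (at root)
Step 6 (down 2): focus=A path=2 depth=1 children=[] left=['K', 'V'] right=[] parent=E
Step 7 (left): focus=V path=1 depth=1 children=['P', 'Z'] left=['K'] right=['A'] parent=E
Step 8 (right): focus=A path=2 depth=1 children=[] left=['K', 'V'] right=[] parent=E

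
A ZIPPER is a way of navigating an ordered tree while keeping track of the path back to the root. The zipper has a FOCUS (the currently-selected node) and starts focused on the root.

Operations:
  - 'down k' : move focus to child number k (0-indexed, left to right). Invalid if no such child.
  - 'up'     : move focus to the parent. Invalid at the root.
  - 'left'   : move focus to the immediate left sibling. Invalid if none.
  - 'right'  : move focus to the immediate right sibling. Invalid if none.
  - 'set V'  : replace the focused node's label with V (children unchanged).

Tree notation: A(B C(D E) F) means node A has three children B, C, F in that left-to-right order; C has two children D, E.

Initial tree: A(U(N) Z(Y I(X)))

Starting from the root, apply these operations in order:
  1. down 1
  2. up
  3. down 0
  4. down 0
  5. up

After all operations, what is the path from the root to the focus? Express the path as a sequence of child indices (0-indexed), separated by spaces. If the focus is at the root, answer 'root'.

Step 1 (down 1): focus=Z path=1 depth=1 children=['Y', 'I'] left=['U'] right=[] parent=A
Step 2 (up): focus=A path=root depth=0 children=['U', 'Z'] (at root)
Step 3 (down 0): focus=U path=0 depth=1 children=['N'] left=[] right=['Z'] parent=A
Step 4 (down 0): focus=N path=0/0 depth=2 children=[] left=[] right=[] parent=U
Step 5 (up): focus=U path=0 depth=1 children=['N'] left=[] right=['Z'] parent=A

Answer: 0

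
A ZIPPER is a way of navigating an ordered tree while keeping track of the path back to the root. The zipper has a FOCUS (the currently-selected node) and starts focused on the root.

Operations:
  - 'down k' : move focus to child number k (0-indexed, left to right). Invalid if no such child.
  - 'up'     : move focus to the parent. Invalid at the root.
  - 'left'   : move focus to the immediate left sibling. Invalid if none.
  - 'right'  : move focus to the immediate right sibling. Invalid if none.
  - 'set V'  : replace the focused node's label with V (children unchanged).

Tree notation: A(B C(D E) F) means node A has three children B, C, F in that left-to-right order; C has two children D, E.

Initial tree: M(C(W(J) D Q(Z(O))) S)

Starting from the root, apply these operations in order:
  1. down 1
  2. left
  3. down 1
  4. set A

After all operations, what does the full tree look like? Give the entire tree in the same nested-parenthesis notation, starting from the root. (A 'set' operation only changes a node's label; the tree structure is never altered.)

Answer: M(C(W(J) A Q(Z(O))) S)

Derivation:
Step 1 (down 1): focus=S path=1 depth=1 children=[] left=['C'] right=[] parent=M
Step 2 (left): focus=C path=0 depth=1 children=['W', 'D', 'Q'] left=[] right=['S'] parent=M
Step 3 (down 1): focus=D path=0/1 depth=2 children=[] left=['W'] right=['Q'] parent=C
Step 4 (set A): focus=A path=0/1 depth=2 children=[] left=['W'] right=['Q'] parent=C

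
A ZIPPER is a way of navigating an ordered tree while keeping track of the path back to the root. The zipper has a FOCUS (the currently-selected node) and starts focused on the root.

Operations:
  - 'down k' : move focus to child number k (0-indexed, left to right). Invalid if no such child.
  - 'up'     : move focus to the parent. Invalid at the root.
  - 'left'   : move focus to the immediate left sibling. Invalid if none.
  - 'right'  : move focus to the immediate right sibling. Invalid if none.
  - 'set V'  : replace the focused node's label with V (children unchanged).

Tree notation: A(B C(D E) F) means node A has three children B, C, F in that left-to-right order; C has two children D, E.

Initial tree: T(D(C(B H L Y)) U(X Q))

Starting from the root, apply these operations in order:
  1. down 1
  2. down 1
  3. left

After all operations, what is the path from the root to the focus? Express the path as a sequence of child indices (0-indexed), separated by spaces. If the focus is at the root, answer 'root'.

Step 1 (down 1): focus=U path=1 depth=1 children=['X', 'Q'] left=['D'] right=[] parent=T
Step 2 (down 1): focus=Q path=1/1 depth=2 children=[] left=['X'] right=[] parent=U
Step 3 (left): focus=X path=1/0 depth=2 children=[] left=[] right=['Q'] parent=U

Answer: 1 0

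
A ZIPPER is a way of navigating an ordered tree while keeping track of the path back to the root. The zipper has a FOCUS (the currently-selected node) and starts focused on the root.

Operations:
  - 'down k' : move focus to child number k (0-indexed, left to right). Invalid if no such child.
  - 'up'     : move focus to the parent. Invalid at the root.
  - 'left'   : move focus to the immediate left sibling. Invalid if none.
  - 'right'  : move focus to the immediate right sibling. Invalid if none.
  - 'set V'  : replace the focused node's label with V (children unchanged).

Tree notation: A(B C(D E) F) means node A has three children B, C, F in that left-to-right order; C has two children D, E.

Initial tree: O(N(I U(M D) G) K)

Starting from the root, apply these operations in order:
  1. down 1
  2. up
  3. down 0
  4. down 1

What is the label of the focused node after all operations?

Answer: U

Derivation:
Step 1 (down 1): focus=K path=1 depth=1 children=[] left=['N'] right=[] parent=O
Step 2 (up): focus=O path=root depth=0 children=['N', 'K'] (at root)
Step 3 (down 0): focus=N path=0 depth=1 children=['I', 'U', 'G'] left=[] right=['K'] parent=O
Step 4 (down 1): focus=U path=0/1 depth=2 children=['M', 'D'] left=['I'] right=['G'] parent=N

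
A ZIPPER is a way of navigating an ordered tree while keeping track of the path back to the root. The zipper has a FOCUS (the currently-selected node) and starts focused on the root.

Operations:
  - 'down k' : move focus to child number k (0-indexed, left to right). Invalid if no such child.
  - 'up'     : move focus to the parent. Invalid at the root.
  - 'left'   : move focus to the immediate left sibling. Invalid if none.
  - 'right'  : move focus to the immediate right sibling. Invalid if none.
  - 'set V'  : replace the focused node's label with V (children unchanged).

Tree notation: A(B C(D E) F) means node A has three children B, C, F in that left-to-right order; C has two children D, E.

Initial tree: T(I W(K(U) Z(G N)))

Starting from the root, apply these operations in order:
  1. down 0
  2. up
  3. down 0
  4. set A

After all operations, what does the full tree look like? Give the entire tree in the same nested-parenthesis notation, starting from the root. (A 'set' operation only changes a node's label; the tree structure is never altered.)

Answer: T(A W(K(U) Z(G N)))

Derivation:
Step 1 (down 0): focus=I path=0 depth=1 children=[] left=[] right=['W'] parent=T
Step 2 (up): focus=T path=root depth=0 children=['I', 'W'] (at root)
Step 3 (down 0): focus=I path=0 depth=1 children=[] left=[] right=['W'] parent=T
Step 4 (set A): focus=A path=0 depth=1 children=[] left=[] right=['W'] parent=T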